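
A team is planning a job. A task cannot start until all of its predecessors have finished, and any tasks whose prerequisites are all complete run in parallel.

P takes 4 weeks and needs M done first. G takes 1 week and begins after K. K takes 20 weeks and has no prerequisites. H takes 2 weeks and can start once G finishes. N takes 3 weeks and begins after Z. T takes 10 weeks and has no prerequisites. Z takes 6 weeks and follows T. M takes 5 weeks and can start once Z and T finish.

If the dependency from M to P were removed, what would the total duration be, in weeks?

Before: longest chain T→Z→M→P = 10+6+5+4 = 25, finish 25.
Without M→P, P's earliest start moves from 21 to 0.
The longest chain is now K→G→H = 20+1+2 = 23, so the project takes 23 weeks.

23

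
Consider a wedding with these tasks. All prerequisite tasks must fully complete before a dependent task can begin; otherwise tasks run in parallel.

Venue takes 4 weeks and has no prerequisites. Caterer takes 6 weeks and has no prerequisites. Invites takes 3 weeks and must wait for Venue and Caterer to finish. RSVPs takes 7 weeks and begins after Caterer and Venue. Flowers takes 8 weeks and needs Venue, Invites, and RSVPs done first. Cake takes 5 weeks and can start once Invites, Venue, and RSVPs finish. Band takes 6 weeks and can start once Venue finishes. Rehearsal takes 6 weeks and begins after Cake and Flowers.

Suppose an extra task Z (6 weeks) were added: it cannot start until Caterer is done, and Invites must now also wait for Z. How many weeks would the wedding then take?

Originally the wedding takes 27 weeks.
With Z inserted, Invites now waits for max(Venue, Caterer, Z).
New critical path: Caterer→Z→Invites→Flowers→Rehearsal = 6+6+3+8+6 = 29 ⇒ 29 weeks.

29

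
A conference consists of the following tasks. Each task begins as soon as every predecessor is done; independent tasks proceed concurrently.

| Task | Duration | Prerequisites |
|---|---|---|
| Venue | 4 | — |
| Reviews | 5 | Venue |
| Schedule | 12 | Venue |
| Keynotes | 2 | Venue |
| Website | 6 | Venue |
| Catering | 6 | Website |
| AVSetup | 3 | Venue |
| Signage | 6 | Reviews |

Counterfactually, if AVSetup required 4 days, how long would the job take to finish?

Baseline: Venue→Schedule = 4+12 = 16 → 16 days.
The longest path through AVSetup is only 7 days, so AVSetup has float 9.
That remains the longest chain; total 16 days.

16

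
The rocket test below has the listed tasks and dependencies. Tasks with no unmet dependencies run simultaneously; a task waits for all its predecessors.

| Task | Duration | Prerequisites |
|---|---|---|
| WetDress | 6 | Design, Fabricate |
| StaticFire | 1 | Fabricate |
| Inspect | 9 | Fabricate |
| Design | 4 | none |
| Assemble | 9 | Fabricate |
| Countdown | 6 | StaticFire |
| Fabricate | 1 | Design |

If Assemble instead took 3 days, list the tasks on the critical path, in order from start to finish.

Design, Fabricate, Inspect

Critical path before the change: Design→Fabricate→Assemble = 4+1+9 = 14 giving 14 days.
Assemble is on the critical path; changing it to 3 makes that path 8 days.
The binding chain switches to Design→Fabricate→Inspect = 4+1+9 = 14; finish 14 days.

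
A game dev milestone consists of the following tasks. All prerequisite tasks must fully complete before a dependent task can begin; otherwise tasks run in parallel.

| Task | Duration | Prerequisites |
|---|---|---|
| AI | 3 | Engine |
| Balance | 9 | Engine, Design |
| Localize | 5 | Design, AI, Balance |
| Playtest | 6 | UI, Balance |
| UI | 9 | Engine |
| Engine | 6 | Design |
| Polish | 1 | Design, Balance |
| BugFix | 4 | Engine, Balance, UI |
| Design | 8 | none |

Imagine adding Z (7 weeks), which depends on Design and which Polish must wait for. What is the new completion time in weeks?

Originally the game dev milestone takes 29 weeks.
With Z inserted, Polish now waits for max(Design, Balance, Z).
New critical path: Design→Engine→UI→Playtest = 8+6+9+6 = 29 ⇒ 29 weeks.

29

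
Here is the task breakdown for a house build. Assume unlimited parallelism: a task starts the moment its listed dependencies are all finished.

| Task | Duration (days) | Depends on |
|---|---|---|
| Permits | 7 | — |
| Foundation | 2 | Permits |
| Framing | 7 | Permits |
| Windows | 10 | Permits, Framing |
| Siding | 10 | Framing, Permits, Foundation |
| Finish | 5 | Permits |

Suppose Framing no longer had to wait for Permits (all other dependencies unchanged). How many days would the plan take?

19

With the dependency in place, Permits→Framing→Windows = 7+7+10 = 24 sets the finish at 24 days.
Without Permits→Framing, Framing's earliest start moves from 7 to 0.
New critical path: Permits→Foundation→Siding = 7+2+10 = 19 ⇒ 19 days.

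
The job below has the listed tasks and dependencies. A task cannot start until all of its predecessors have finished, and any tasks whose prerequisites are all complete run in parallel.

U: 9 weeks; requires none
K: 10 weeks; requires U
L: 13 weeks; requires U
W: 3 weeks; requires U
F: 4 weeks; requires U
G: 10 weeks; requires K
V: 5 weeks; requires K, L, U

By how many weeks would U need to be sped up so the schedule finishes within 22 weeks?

7

Current finish: 29 weeks; target: 22.
U is on every critical path, so each week cut from U cuts the finish by one (this holds down to a finish of 21).
Need 29 − 22 = 7 weeks off U → U becomes 2 weeks, finish becomes 22.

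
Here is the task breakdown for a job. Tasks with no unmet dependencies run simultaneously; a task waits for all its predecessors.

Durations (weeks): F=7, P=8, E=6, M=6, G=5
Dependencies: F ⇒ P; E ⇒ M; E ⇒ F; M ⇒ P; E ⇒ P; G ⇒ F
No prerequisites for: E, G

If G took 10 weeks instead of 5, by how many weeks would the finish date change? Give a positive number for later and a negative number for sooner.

Critical path before the change: E→F→P = 6+7+8 = 21 giving 21 weeks.
The longest path through G is only 20 weeks, so G has float 1.
Now G→F→P = 10+7+8 = 25 is longest, so the finish becomes 25 weeks.
Change in finish: 25 − 21 = +4 weeks.

4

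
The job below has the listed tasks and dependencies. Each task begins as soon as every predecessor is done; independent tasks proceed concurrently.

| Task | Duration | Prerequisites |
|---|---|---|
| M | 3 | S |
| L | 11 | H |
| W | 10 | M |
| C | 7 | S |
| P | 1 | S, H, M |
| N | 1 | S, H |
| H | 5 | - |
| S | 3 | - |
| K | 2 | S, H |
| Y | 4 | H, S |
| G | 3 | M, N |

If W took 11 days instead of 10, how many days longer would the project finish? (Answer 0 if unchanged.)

Baseline: S→M→W = 3+3+10 = 16 → 16 days.
W lies on that path, so at 11 days the path becomes 17 days.
That remains the longest chain; total 17 days.
Change in finish: 17 − 16 = +1 days.

1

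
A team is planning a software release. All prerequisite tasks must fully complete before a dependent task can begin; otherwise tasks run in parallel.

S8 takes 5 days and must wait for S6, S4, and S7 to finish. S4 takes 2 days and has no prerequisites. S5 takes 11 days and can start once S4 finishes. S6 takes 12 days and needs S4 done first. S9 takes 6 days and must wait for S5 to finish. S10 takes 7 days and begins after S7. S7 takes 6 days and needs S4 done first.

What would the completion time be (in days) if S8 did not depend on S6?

19

Original critical path: S4→S5→S9 = 2+11+6 = 19 ⇒ 19 days.
Without S6→S8, S8's earliest start moves from 14 to 8.
After: S4→S5→S9 = 2+11+6 = 19 → 19 days.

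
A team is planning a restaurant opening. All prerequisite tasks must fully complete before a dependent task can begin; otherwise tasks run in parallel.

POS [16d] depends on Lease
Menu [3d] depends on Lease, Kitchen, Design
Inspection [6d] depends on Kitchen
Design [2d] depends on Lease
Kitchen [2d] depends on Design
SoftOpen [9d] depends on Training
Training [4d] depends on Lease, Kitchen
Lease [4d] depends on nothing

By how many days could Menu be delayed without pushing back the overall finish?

10

Lease→Design→Kitchen→Training→SoftOpen = 4+2+2+4+9 = 21 sets the makespan at 21 days.
The longest chain containing Menu totals 11 days.
Float = 21 − 11 = 10.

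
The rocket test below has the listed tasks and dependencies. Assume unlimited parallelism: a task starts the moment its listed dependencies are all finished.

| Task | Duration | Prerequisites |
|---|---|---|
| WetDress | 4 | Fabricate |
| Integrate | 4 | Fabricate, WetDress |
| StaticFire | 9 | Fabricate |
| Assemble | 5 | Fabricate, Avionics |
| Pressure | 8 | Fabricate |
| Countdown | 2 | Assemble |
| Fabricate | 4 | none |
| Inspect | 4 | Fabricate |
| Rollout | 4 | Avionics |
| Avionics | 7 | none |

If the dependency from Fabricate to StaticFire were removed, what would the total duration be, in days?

With the dependency in place, Avionics→Assemble→Countdown = 7+5+2 = 14 sets the finish at 14 days.
Without Fabricate→StaticFire, StaticFire's earliest start moves from 4 to 0.
The longest chain is now Avionics→Assemble→Countdown = 7+5+2 = 14, so the schedule takes 14 days.

14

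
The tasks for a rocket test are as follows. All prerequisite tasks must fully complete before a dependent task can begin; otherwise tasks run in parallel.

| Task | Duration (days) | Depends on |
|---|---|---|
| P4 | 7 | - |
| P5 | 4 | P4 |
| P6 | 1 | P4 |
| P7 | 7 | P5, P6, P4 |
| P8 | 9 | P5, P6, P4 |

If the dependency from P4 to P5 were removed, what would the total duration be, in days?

17

Before: longest chain P4→P5→P8 = 7+4+9 = 20, finish 20.
Without P4→P5, P5's earliest start moves from 7 to 0.
The longest chain is now P4→P6→P8 = 7+1+9 = 17, so the job takes 17 days.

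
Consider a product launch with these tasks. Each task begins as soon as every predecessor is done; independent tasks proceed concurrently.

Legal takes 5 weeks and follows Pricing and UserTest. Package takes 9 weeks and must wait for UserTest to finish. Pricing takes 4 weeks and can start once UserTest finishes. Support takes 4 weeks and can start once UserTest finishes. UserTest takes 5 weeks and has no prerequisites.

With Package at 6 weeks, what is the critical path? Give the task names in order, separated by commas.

Baseline: UserTest→Package = 5+9 = 14 → 14 weeks.
Since Package is critical, the -3 change carries straight to that chain (now 11 weeks).
New critical path: UserTest→Pricing→Legal = 5+4+5 = 14 ⇒ 14 weeks.

UserTest, Pricing, Legal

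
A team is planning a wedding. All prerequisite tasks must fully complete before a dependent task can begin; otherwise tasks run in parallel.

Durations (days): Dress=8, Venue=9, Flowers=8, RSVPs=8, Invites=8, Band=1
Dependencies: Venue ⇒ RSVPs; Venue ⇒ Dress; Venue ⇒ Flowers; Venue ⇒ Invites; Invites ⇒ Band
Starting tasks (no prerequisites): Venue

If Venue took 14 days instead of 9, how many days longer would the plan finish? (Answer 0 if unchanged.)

5

The binding path is Venue→Invites→Band = 9+8+1 = 18; finish at 18 days.
Since Venue is critical, the +5 change carries straight to that chain (now 23 days).
The critical path is still Venue→Invites→Band; finish is now 23 days.
Change in finish: 23 − 18 = +5 days.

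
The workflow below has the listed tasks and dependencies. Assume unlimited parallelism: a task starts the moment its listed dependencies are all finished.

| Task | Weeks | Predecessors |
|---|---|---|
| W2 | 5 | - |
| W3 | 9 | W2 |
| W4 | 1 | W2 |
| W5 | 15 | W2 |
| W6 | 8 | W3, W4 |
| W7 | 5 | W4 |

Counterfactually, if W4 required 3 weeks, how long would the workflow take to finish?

22

As given, the longest chain is W2→W3→W6 = 5+9+8 = 22, so the finish is 22 weeks.
W4 has 8 weeks of float (longest path through it is 14).
That remains the longest chain; total 22 weeks.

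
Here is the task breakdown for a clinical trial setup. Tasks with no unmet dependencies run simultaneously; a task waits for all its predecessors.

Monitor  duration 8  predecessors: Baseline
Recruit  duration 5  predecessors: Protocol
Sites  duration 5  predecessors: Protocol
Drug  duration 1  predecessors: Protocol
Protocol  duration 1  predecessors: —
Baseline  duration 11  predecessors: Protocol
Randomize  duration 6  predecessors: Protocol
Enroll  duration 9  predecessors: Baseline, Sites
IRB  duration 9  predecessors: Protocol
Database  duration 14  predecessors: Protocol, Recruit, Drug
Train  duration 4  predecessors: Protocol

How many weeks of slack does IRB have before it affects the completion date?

11

Critical path: Protocol→Baseline→Enroll = 1+11+9 = 21, so the finish is 21 weeks.
IRB finishes as early as 10 and must finish by 21.
So IRB can slip 21 − 10 = 11 weeks.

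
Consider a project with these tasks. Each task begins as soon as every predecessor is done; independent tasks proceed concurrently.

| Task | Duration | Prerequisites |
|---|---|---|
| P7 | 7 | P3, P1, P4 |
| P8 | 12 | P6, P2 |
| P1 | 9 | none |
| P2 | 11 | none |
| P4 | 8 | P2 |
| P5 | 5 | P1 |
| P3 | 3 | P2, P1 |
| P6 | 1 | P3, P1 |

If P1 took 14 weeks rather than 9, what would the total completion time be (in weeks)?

Actual critical path: P2→P3→P6→P8 = 11+3+1+12 = 27 ⇒ 27 weeks.
P1 is off the critical path — its longest chain is 25 weeks, giving 2 of slack.
The binding chain switches to P1→P3→P6→P8 = 14+3+1+12 = 30; finish 30 weeks.

30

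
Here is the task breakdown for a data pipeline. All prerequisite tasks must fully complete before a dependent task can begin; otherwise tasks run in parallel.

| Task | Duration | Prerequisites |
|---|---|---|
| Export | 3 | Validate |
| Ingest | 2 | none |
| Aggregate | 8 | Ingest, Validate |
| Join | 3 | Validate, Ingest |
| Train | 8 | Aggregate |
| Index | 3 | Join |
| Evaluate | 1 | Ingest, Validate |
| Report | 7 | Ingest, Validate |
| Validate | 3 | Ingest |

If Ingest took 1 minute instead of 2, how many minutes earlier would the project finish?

Critical path before the change: Ingest→Validate→Aggregate→Train = 2+3+8+8 = 21 giving 21 minutes.
Ingest is on the critical path; changing it to 1 makes that path 20 minutes.
No other chain overtakes it, so the finish is 20 minutes.
Change in finish: 20 − 21 = -1 minutes.

1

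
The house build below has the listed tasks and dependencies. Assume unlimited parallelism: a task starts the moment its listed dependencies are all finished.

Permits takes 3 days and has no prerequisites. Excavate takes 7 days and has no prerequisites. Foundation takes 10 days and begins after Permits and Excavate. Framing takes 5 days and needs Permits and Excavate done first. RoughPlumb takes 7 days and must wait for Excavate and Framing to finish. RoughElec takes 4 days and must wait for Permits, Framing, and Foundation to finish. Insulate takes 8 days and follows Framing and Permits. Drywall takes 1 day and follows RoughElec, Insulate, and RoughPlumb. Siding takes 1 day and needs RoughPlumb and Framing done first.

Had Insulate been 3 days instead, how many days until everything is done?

As given, the longest chain is Excavate→Foundation→RoughElec→Drywall = 7+10+4+1 = 22, so the finish is 22 days.
Insulate has 1 day of float (longest path through it is 21).
That remains the longest chain; total 22 days.

22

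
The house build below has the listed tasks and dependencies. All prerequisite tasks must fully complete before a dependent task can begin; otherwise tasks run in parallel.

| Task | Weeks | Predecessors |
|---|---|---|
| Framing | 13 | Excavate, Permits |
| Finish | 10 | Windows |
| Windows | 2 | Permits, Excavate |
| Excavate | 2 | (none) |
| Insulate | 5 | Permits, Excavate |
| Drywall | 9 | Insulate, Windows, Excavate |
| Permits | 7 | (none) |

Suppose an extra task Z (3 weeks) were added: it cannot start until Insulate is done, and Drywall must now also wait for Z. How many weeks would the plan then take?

Originally the plan takes 21 weeks.
With Z inserted, Drywall now waits for max(Insulate, Windows, Excavate, Z).
New critical path: Permits→Insulate→Z→Drywall = 7+5+3+9 = 24 ⇒ 24 weeks.

24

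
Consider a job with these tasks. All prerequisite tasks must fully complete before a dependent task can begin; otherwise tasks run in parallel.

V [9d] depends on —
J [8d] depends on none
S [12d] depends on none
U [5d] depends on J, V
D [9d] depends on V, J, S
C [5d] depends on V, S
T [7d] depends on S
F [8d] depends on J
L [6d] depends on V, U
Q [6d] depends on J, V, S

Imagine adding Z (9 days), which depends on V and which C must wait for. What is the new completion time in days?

Originally the plan takes 21 days.
With Z inserted, C now waits for max(V, S, Z).
New critical path: V→Z→C = 9+9+5 = 23 ⇒ 23 days.

23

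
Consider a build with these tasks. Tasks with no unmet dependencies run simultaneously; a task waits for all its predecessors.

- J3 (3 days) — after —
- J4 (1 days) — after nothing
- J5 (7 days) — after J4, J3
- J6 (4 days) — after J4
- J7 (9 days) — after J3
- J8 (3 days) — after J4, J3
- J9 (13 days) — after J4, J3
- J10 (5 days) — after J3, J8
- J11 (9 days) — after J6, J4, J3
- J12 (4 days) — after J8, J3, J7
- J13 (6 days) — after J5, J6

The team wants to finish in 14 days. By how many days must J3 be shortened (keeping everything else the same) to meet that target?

Current finish: 16 days; target: 14.
J3 is on every critical path, so each day cut from J3 cuts the finish by one (this holds down to a finish of 14).
Need 16 − 14 = 2 days off J3 → J3 becomes 1 day, finish becomes 14.

2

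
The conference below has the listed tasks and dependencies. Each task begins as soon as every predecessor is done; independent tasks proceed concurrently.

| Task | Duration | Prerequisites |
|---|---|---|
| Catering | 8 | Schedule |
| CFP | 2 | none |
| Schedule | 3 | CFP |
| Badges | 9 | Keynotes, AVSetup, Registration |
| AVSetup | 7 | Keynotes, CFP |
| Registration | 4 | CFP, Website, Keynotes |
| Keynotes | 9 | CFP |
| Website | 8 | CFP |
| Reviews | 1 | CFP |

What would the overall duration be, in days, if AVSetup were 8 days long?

28

As given, the longest chain is CFP→Keynotes→AVSetup→Badges = 2+9+7+9 = 27, so the finish is 27 days.
Since AVSetup is critical, the +1 change carries straight to that chain (now 28 days).
The critical path is still CFP→Keynotes→AVSetup→Badges; finish is now 28 days.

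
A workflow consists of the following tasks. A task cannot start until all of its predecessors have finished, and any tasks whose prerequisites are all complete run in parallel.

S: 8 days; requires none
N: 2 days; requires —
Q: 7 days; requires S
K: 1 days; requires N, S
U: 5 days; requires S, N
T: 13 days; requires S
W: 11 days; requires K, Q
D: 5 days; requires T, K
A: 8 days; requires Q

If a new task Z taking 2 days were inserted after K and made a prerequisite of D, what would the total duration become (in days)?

Originally the plan takes 26 days.
With Z inserted, D now waits for max(T, K, Z).
New critical path: S→Q→W = 8+7+11 = 26 ⇒ 26 days.

26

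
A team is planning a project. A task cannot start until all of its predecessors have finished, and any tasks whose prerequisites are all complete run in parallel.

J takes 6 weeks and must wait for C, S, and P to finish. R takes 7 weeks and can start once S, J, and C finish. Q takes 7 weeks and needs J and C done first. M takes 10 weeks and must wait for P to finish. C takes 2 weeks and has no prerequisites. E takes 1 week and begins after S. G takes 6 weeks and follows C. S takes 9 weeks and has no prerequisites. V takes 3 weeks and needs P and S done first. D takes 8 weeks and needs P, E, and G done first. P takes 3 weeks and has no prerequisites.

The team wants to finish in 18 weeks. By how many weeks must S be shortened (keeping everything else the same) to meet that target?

Current finish: 22 weeks; target: 18.
S is on every critical path, so each week cut from S cuts the finish by one (this holds down to a finish of 16).
Need 22 − 18 = 4 weeks off S → S becomes 5 weeks, finish becomes 18.

4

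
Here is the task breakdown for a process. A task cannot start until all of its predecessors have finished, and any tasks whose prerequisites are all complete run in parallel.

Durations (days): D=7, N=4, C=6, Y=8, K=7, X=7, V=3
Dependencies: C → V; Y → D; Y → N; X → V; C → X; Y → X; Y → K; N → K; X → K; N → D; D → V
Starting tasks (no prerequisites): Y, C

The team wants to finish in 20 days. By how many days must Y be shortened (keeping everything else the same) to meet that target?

2

Current finish: 22 days; target: 20.
Y is on every critical path, so each day cut from Y cuts the finish by one (this holds down to a finish of 20).
Need 22 − 20 = 2 days off Y → Y becomes 6 days, finish becomes 20.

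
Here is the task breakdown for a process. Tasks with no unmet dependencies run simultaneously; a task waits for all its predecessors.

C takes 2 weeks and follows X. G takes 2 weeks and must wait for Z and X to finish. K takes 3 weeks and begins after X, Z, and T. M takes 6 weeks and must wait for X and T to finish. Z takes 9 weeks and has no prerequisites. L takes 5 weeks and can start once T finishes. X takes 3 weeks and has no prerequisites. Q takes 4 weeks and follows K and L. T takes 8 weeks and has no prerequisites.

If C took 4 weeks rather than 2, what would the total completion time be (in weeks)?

As given, the longest chain is T→L→Q = 8+5+4 = 17, so the finish is 17 weeks.
C is off the critical path — its longest chain is 5 weeks, giving 12 of slack.
No other chain overtakes it, so the finish is 17 weeks.

17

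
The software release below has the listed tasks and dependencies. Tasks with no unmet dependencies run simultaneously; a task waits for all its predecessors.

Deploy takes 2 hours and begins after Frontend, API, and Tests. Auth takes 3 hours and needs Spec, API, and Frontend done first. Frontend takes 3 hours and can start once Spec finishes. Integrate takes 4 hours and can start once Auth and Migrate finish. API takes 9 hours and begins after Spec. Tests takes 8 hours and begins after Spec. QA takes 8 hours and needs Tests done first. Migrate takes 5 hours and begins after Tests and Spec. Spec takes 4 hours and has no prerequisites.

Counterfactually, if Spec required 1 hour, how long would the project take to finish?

As given, the longest chain is Spec→Tests→Migrate→Integrate = 4+8+5+4 = 21, so the finish is 21 hours.
Spec lies on that path, so at 1 hour the path becomes 18 hours.
No other chain overtakes it, so the finish is 18 hours.

18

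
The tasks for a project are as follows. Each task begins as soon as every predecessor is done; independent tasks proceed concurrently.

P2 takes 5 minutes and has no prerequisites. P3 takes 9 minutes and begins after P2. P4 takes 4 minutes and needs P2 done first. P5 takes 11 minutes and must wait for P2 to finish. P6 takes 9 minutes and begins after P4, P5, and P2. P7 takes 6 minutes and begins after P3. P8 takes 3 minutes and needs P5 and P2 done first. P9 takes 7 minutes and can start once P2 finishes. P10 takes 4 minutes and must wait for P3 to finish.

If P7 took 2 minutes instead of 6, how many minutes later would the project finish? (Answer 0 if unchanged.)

0

The binding path is P2→P5→P6 = 5+11+9 = 25; finish at 25 minutes.
P7 has 5 minutes of float (longest path through it is 20).
The critical path is still P2→P5→P6; finish is now 25 minutes.
Change in finish: 25 − 25 = +0 minutes.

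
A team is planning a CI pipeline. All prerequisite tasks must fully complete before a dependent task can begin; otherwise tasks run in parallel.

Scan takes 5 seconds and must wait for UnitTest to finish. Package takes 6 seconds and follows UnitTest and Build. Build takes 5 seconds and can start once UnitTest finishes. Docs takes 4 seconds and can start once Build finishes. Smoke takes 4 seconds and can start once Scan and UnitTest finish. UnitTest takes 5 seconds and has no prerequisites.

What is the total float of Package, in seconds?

0

UnitTest→Build→Package = 5+5+6 = 16 sets the makespan at 16 seconds.
Longest path through Package: 16 seconds (earliest finish 16, latest finish 16).
Float = 16 − 16 = 0.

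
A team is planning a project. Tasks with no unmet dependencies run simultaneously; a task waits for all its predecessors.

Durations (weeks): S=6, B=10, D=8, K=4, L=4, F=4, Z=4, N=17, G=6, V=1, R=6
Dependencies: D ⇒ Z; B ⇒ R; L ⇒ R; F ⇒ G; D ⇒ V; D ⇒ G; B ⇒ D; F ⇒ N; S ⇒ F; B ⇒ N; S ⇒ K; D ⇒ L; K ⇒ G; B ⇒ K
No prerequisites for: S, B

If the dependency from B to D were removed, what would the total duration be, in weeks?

Before: longest chain B→D→L→R = 10+8+4+6 = 28, finish 28.
Without B→D, D's earliest start moves from 10 to 0.
New critical path: S→F→N = 6+4+17 = 27 ⇒ 27 weeks.

27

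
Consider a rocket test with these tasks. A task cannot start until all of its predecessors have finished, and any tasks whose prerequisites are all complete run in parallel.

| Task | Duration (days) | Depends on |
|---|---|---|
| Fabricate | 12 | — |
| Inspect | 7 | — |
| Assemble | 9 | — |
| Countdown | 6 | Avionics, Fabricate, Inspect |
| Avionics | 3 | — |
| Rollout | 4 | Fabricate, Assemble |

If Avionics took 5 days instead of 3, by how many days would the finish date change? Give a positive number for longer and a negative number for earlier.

0

The binding path is Fabricate→Countdown = 12+6 = 18; finish at 18 days.
The longest path through Avionics is only 9 days, so Avionics has float 9.
That remains the longest chain; total 18 days.
Change in finish: 18 − 18 = +0 days.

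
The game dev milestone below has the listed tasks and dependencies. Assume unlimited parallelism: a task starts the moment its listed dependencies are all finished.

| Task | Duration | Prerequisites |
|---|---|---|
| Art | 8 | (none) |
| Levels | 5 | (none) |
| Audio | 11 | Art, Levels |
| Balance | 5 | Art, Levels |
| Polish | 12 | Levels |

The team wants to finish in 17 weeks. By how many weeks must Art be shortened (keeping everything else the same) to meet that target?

2

Current finish: 19 weeks; target: 17.
Art is on every critical path, so each week cut from Art cuts the finish by one (this holds down to a finish of 17).
Need 19 − 17 = 2 weeks off Art → Art becomes 6 weeks, finish becomes 17.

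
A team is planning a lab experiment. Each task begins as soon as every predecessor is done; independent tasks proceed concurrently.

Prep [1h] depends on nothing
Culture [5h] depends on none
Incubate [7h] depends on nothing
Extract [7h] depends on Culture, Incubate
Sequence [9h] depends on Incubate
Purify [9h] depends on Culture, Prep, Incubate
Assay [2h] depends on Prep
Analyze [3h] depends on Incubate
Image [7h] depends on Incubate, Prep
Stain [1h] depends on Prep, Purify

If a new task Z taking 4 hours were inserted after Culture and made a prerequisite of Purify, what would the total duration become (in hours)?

Originally the lab experiment takes 17 hours.
With Z inserted, Purify now waits for max(Culture, Prep, Incubate, Z).
New critical path: Culture→Z→Purify→Stain = 5+4+9+1 = 19 ⇒ 19 hours.

19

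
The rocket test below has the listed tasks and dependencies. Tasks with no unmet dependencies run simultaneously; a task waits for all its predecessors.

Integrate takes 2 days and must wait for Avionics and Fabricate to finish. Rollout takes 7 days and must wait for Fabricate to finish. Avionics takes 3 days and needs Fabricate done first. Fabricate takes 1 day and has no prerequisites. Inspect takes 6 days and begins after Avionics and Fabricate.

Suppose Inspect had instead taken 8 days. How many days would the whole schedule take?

12

As given, the longest chain is Fabricate→Avionics→Inspect = 1+3+6 = 10, so the finish is 10 days.
Inspect is on the critical path; changing it to 8 makes that path 12 days.
No other chain overtakes it, so the finish is 12 days.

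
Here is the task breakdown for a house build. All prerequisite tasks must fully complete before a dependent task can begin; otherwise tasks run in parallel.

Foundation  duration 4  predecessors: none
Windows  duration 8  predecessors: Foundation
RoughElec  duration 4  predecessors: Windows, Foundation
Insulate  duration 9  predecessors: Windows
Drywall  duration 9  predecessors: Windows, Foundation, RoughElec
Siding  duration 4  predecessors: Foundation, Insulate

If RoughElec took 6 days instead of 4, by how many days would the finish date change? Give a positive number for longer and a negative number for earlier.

Critical path before the change: Foundation→Windows→RoughElec→Drywall = 4+8+4+9 = 25 giving 25 days.
Since RoughElec is critical, the +2 change carries straight to that chain (now 27 days).
The critical path is still Foundation→Windows→RoughElec→Drywall; finish is now 27 days.
Change in finish: 27 − 25 = +2 days.

2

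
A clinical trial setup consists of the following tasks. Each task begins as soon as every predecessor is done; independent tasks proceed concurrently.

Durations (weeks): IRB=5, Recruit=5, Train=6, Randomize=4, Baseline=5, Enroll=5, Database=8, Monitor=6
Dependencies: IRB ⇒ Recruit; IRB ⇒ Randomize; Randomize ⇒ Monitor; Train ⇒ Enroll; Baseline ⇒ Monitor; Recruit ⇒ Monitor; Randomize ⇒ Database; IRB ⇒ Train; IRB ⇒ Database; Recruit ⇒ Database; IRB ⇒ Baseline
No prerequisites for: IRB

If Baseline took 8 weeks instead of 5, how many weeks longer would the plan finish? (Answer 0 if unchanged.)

Actual critical path: IRB→Recruit→Database = 5+5+8 = 18 ⇒ 18 weeks.
Baseline is off the critical path — its longest chain is 16 weeks, giving 2 of slack.
Now IRB→Baseline→Monitor = 5+8+6 = 19 is longest, so the finish becomes 19 weeks.
Change in finish: 19 − 18 = +1 weeks.

1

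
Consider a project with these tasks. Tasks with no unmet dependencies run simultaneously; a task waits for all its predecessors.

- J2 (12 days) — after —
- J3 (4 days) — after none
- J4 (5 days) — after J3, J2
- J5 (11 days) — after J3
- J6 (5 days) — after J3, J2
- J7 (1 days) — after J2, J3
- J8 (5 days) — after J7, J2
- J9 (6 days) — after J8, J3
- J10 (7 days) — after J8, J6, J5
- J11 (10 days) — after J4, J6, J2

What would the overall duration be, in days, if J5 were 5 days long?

The binding path is J2→J4→J11 = 12+5+10 = 27; finish at 27 days.
The longest path through J5 is only 22 days, so J5 has float 5.
No other chain overtakes it, so the finish is 27 days.

27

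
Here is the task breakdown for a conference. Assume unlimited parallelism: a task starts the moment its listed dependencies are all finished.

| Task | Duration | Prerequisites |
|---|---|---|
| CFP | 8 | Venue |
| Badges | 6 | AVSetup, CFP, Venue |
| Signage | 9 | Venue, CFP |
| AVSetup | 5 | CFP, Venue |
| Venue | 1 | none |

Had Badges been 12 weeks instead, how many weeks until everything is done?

As given, the longest chain is Venue→CFP→AVSetup→Badges = 1+8+5+6 = 20, so the finish is 20 weeks.
Badges lies on that path, so at 12 weeks the path becomes 26 weeks.
The critical path is still Venue→CFP→AVSetup→Badges; finish is now 26 weeks.

26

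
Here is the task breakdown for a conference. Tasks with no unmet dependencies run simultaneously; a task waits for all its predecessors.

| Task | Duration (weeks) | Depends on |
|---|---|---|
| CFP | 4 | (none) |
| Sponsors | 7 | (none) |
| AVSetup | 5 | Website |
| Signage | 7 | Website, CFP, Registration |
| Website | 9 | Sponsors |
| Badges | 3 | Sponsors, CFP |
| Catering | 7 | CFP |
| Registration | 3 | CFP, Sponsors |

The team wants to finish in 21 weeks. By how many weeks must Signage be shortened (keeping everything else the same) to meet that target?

2

Current finish: 23 weeks; target: 21.
Signage is on every critical path, so each week cut from Signage cuts the finish by one (this holds down to a finish of 21).
Need 23 − 21 = 2 weeks off Signage → Signage becomes 5 weeks, finish becomes 21.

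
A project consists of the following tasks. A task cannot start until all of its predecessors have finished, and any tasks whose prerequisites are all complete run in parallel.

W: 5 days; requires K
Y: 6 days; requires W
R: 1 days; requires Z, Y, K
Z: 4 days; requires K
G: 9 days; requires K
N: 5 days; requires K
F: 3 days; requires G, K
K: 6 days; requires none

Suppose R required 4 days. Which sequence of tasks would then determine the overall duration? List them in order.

K, W, Y, R

Critical path before the change: K→W→Y→R = 6+5+6+1 = 18 giving 18 days.
R lies on that path, so at 4 days the path becomes 21 days.
No other chain overtakes it, so the finish is 21 days.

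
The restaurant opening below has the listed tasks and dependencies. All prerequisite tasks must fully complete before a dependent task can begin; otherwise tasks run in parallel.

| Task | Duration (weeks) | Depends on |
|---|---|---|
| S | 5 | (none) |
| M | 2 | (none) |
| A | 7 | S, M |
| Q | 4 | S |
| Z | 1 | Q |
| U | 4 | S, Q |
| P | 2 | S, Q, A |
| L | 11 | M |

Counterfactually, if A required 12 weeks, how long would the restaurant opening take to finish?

Critical path before the change: S→A→P = 5+7+2 = 14 giving 14 weeks.
Since A is critical, the +5 change carries straight to that chain (now 19 weeks).
The critical path is still S→A→P; finish is now 19 weeks.

19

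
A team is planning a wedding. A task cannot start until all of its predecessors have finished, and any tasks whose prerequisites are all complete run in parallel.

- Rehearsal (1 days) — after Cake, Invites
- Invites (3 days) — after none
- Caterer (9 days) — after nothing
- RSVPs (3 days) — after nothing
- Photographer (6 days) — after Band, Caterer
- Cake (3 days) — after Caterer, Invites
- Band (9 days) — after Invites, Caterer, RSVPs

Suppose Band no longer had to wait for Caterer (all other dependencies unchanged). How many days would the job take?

Before: longest chain Caterer→Band→Photographer = 9+9+6 = 24, finish 24.
Without Caterer→Band, Band's earliest start moves from 9 to 3.
New critical path: Invites→Band→Photographer = 3+9+6 = 18 ⇒ 18 days.

18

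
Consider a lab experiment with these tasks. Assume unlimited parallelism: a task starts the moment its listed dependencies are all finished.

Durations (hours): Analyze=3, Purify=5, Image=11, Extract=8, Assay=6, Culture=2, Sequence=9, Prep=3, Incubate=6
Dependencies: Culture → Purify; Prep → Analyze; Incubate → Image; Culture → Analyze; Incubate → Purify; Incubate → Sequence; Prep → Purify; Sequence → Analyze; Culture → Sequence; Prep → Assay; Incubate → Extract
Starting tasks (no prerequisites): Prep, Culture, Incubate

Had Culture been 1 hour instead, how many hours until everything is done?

18

The binding path is Incubate→Sequence→Analyze = 6+9+3 = 18; finish at 18 hours.
Culture has 4 hours of float (longest path through it is 14).
No other chain overtakes it, so the finish is 18 hours.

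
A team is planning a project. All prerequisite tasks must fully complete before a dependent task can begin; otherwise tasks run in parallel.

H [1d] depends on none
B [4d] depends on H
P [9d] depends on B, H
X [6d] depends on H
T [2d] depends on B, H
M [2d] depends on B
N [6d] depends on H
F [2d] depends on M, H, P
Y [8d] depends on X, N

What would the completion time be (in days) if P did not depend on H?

16

With the dependency in place, H→B→P→F = 1+4+9+2 = 16 sets the finish at 16 days.
Dropping H→P doesn't change P's earliest start (5); another predecessor still binds.
The longest chain is now H→B→P→F = 1+4+9+2 = 16, so the job takes 16 days.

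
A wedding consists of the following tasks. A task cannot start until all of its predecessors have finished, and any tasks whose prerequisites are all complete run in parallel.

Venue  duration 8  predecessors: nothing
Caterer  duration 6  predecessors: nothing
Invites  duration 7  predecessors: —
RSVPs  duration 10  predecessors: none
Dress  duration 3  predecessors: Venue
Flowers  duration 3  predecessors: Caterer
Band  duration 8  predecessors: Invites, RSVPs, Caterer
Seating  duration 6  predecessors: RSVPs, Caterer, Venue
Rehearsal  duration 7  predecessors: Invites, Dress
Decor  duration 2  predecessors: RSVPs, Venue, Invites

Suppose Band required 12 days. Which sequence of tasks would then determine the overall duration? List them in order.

RSVPs, Band

The binding path is RSVPs→Band = 10+8 = 18; finish at 18 days.
Band lies on that path, so at 12 days the path becomes 22 days.
That remains the longest chain; total 22 days.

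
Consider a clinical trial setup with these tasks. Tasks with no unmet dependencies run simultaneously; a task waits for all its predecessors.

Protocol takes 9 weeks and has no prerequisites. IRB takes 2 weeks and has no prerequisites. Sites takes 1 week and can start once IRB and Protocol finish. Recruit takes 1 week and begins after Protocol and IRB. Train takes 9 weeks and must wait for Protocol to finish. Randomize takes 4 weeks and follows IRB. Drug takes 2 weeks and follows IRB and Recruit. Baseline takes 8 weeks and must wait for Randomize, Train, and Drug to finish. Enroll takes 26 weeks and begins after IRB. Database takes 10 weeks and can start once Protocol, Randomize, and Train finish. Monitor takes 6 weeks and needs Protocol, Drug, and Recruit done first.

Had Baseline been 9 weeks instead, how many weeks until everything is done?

28

Actual critical path: Protocol→Train→Database = 9+9+10 = 28 ⇒ 28 weeks.
Baseline is off the critical path — its longest chain is 26 weeks, giving 2 of slack.
No other chain overtakes it, so the finish is 28 weeks.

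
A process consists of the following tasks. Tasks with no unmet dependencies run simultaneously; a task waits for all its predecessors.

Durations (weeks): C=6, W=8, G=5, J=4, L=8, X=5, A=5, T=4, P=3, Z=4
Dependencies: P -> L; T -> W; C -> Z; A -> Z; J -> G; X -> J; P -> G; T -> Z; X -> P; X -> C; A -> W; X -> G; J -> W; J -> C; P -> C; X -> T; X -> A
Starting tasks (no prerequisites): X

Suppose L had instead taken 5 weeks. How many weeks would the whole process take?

19

Actual critical path: X→J→C→Z = 5+4+6+4 = 19 ⇒ 19 weeks.
L has 3 weeks of float (longest path through it is 16).
No other chain overtakes it, so the finish is 19 weeks.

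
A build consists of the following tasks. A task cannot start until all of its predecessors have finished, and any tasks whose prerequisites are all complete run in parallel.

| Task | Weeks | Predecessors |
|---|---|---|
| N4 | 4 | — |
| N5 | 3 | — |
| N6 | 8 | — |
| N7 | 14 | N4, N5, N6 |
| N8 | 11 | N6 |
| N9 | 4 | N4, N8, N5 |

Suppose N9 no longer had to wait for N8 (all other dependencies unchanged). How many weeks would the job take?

Original critical path: N6→N8→N9 = 8+11+4 = 23 ⇒ 23 weeks.
Without N8→N9, N9's earliest start moves from 19 to 4.
After: N6→N7 = 8+14 = 22 → 22 weeks.

22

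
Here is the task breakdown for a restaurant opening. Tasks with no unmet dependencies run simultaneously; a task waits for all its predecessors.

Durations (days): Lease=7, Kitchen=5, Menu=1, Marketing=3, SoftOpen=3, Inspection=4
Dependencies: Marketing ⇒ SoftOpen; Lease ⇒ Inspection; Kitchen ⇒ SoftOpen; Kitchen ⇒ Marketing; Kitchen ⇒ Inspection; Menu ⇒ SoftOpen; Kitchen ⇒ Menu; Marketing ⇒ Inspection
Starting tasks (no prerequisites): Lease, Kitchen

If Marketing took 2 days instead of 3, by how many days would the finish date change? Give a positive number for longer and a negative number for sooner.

-1

As given, the longest chain is Kitchen→Marketing→Inspection = 5+3+4 = 12, so the finish is 12 days.
Marketing is on the critical path; changing it to 2 makes that path 11 days.
The binding chain switches to Lease→Inspection = 7+4 = 11; finish 11 days.
Change in finish: 11 − 12 = -1 days.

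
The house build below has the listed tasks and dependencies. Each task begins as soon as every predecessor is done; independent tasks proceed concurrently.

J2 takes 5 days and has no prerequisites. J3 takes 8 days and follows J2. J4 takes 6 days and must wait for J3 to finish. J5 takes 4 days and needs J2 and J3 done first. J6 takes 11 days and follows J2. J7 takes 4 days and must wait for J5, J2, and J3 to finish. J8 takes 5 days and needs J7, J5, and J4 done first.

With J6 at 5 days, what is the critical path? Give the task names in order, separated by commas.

Actual critical path: J2→J3→J5→J7→J8 = 5+8+4+4+5 = 26 ⇒ 26 days.
The longest path through J6 is only 16 days, so J6 has float 10.
That remains the longest chain; total 26 days.

J2, J3, J5, J7, J8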